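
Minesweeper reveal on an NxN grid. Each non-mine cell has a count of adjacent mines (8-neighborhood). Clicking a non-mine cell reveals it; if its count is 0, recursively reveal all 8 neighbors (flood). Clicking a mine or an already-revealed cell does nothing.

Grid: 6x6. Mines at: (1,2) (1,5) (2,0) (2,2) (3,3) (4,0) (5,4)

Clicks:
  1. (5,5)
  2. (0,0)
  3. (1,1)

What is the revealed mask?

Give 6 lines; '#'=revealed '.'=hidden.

Answer: ##....
##....
......
......
......
.....#

Derivation:
Click 1 (5,5) count=1: revealed 1 new [(5,5)] -> total=1
Click 2 (0,0) count=0: revealed 4 new [(0,0) (0,1) (1,0) (1,1)] -> total=5
Click 3 (1,1) count=3: revealed 0 new [(none)] -> total=5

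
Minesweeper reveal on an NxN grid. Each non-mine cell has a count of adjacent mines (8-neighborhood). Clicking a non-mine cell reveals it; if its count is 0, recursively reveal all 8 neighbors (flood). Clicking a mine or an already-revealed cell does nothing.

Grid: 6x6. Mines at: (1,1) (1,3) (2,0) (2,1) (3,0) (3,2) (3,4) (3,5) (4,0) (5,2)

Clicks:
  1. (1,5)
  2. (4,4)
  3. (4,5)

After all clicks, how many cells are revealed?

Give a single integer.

Answer: 8

Derivation:
Click 1 (1,5) count=0: revealed 6 new [(0,4) (0,5) (1,4) (1,5) (2,4) (2,5)] -> total=6
Click 2 (4,4) count=2: revealed 1 new [(4,4)] -> total=7
Click 3 (4,5) count=2: revealed 1 new [(4,5)] -> total=8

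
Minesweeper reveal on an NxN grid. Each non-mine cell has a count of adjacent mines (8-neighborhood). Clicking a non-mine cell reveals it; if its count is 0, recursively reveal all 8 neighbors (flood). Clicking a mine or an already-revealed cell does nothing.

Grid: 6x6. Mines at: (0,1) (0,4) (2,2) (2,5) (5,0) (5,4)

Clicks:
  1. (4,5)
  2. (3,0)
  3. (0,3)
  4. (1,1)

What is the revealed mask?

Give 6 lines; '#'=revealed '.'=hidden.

Click 1 (4,5) count=1: revealed 1 new [(4,5)] -> total=1
Click 2 (3,0) count=0: revealed 8 new [(1,0) (1,1) (2,0) (2,1) (3,0) (3,1) (4,0) (4,1)] -> total=9
Click 3 (0,3) count=1: revealed 1 new [(0,3)] -> total=10
Click 4 (1,1) count=2: revealed 0 new [(none)] -> total=10

Answer: ...#..
##....
##....
##....
##...#
......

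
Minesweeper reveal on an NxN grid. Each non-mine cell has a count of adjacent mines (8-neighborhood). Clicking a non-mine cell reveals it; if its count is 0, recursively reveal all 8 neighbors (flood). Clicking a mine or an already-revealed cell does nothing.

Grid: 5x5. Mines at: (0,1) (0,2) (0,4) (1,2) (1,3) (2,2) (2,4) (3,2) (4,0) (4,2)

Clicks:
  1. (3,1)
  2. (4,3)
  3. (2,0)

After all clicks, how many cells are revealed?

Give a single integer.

Click 1 (3,1) count=4: revealed 1 new [(3,1)] -> total=1
Click 2 (4,3) count=2: revealed 1 new [(4,3)] -> total=2
Click 3 (2,0) count=0: revealed 5 new [(1,0) (1,1) (2,0) (2,1) (3,0)] -> total=7

Answer: 7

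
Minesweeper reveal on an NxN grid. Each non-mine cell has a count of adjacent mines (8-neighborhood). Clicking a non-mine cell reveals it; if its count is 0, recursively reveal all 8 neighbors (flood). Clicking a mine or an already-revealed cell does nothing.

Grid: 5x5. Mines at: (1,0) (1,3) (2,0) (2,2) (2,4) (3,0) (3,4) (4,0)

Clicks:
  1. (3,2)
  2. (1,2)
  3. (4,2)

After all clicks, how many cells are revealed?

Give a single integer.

Click 1 (3,2) count=1: revealed 1 new [(3,2)] -> total=1
Click 2 (1,2) count=2: revealed 1 new [(1,2)] -> total=2
Click 3 (4,2) count=0: revealed 5 new [(3,1) (3,3) (4,1) (4,2) (4,3)] -> total=7

Answer: 7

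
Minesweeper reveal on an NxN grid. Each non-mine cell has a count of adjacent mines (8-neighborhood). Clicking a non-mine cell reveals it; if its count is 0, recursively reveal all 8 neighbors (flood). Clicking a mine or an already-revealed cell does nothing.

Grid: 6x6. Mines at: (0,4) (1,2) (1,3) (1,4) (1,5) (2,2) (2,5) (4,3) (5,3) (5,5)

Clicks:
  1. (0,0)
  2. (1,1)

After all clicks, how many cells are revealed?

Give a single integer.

Answer: 15

Derivation:
Click 1 (0,0) count=0: revealed 15 new [(0,0) (0,1) (1,0) (1,1) (2,0) (2,1) (3,0) (3,1) (3,2) (4,0) (4,1) (4,2) (5,0) (5,1) (5,2)] -> total=15
Click 2 (1,1) count=2: revealed 0 new [(none)] -> total=15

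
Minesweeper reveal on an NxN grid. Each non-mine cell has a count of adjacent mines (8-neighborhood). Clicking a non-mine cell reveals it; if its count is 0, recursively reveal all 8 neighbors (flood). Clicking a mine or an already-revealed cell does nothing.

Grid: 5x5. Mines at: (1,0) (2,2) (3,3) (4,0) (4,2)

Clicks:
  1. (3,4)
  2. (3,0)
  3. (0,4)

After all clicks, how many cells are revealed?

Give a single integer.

Click 1 (3,4) count=1: revealed 1 new [(3,4)] -> total=1
Click 2 (3,0) count=1: revealed 1 new [(3,0)] -> total=2
Click 3 (0,4) count=0: revealed 10 new [(0,1) (0,2) (0,3) (0,4) (1,1) (1,2) (1,3) (1,4) (2,3) (2,4)] -> total=12

Answer: 12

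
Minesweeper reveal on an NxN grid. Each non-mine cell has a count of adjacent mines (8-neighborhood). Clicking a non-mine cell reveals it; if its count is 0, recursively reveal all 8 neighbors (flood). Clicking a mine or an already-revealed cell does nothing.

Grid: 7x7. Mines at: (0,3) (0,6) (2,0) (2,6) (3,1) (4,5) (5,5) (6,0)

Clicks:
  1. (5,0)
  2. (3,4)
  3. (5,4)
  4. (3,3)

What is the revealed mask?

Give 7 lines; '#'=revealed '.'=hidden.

Click 1 (5,0) count=1: revealed 1 new [(5,0)] -> total=1
Click 2 (3,4) count=1: revealed 1 new [(3,4)] -> total=2
Click 3 (5,4) count=2: revealed 1 new [(5,4)] -> total=3
Click 4 (3,3) count=0: revealed 22 new [(1,2) (1,3) (1,4) (1,5) (2,2) (2,3) (2,4) (2,5) (3,2) (3,3) (3,5) (4,1) (4,2) (4,3) (4,4) (5,1) (5,2) (5,3) (6,1) (6,2) (6,3) (6,4)] -> total=25

Answer: .......
..####.
..####.
..####.
.####..
#####..
.####..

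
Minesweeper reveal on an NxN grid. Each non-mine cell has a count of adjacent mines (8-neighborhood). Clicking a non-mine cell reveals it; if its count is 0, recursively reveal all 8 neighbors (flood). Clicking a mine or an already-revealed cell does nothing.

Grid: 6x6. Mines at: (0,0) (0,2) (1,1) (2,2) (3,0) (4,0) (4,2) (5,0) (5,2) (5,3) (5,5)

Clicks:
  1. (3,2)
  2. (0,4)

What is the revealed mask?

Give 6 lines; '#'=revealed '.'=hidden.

Click 1 (3,2) count=2: revealed 1 new [(3,2)] -> total=1
Click 2 (0,4) count=0: revealed 15 new [(0,3) (0,4) (0,5) (1,3) (1,4) (1,5) (2,3) (2,4) (2,5) (3,3) (3,4) (3,5) (4,3) (4,4) (4,5)] -> total=16

Answer: ...###
...###
...###
..####
...###
......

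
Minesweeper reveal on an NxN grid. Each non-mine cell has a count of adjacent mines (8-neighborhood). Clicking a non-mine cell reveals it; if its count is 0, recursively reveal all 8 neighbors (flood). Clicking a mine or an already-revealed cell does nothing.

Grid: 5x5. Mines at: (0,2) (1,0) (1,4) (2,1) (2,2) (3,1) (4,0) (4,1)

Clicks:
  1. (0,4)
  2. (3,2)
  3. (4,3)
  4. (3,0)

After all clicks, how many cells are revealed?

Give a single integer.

Answer: 10

Derivation:
Click 1 (0,4) count=1: revealed 1 new [(0,4)] -> total=1
Click 2 (3,2) count=4: revealed 1 new [(3,2)] -> total=2
Click 3 (4,3) count=0: revealed 7 new [(2,3) (2,4) (3,3) (3,4) (4,2) (4,3) (4,4)] -> total=9
Click 4 (3,0) count=4: revealed 1 new [(3,0)] -> total=10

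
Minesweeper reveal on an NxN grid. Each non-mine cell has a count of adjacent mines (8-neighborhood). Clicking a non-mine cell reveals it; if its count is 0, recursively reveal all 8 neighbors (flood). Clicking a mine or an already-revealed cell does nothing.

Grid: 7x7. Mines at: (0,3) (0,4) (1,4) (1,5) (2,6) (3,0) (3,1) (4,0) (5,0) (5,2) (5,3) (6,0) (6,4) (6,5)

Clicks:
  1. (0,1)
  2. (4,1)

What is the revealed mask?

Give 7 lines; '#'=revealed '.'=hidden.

Answer: ###....
###....
###....
.......
.#.....
.......
.......

Derivation:
Click 1 (0,1) count=0: revealed 9 new [(0,0) (0,1) (0,2) (1,0) (1,1) (1,2) (2,0) (2,1) (2,2)] -> total=9
Click 2 (4,1) count=5: revealed 1 new [(4,1)] -> total=10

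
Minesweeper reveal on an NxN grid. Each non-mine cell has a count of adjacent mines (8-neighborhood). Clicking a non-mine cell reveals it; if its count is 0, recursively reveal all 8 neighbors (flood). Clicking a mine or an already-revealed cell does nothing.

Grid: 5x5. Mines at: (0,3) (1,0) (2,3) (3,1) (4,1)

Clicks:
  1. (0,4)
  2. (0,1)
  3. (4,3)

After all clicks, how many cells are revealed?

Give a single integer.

Answer: 8

Derivation:
Click 1 (0,4) count=1: revealed 1 new [(0,4)] -> total=1
Click 2 (0,1) count=1: revealed 1 new [(0,1)] -> total=2
Click 3 (4,3) count=0: revealed 6 new [(3,2) (3,3) (3,4) (4,2) (4,3) (4,4)] -> total=8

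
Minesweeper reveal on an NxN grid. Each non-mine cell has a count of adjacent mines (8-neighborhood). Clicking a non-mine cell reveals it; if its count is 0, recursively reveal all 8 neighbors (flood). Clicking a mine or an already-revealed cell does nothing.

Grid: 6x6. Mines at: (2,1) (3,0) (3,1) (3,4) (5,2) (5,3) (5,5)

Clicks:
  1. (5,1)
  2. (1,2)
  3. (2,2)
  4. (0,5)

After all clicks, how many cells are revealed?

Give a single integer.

Click 1 (5,1) count=1: revealed 1 new [(5,1)] -> total=1
Click 2 (1,2) count=1: revealed 1 new [(1,2)] -> total=2
Click 3 (2,2) count=2: revealed 1 new [(2,2)] -> total=3
Click 4 (0,5) count=0: revealed 14 new [(0,0) (0,1) (0,2) (0,3) (0,4) (0,5) (1,0) (1,1) (1,3) (1,4) (1,5) (2,3) (2,4) (2,5)] -> total=17

Answer: 17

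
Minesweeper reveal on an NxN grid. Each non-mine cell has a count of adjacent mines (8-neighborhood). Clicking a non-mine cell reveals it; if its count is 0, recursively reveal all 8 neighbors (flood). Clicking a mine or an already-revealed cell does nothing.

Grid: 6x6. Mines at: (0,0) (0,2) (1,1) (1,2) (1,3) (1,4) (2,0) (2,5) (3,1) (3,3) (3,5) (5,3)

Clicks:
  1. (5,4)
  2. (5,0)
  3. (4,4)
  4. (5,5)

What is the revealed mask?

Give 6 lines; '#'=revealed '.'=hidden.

Click 1 (5,4) count=1: revealed 1 new [(5,4)] -> total=1
Click 2 (5,0) count=0: revealed 6 new [(4,0) (4,1) (4,2) (5,0) (5,1) (5,2)] -> total=7
Click 3 (4,4) count=3: revealed 1 new [(4,4)] -> total=8
Click 4 (5,5) count=0: revealed 2 new [(4,5) (5,5)] -> total=10

Answer: ......
......
......
......
###.##
###.##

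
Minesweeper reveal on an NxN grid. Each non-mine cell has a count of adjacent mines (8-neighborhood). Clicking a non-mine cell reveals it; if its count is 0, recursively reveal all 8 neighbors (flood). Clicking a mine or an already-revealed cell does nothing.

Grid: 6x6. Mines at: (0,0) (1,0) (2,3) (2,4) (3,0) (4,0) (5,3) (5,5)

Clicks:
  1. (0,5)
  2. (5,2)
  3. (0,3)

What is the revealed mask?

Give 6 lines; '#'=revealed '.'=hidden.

Click 1 (0,5) count=0: revealed 10 new [(0,1) (0,2) (0,3) (0,4) (0,5) (1,1) (1,2) (1,3) (1,4) (1,5)] -> total=10
Click 2 (5,2) count=1: revealed 1 new [(5,2)] -> total=11
Click 3 (0,3) count=0: revealed 0 new [(none)] -> total=11

Answer: .#####
.#####
......
......
......
..#...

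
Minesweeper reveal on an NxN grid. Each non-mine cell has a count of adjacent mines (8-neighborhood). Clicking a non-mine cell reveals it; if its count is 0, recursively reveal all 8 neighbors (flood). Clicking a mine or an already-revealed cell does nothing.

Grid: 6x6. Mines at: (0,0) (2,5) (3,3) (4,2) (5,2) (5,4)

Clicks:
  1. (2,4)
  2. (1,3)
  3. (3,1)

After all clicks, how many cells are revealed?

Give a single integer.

Answer: 23

Derivation:
Click 1 (2,4) count=2: revealed 1 new [(2,4)] -> total=1
Click 2 (1,3) count=0: revealed 22 new [(0,1) (0,2) (0,3) (0,4) (0,5) (1,0) (1,1) (1,2) (1,3) (1,4) (1,5) (2,0) (2,1) (2,2) (2,3) (3,0) (3,1) (3,2) (4,0) (4,1) (5,0) (5,1)] -> total=23
Click 3 (3,1) count=1: revealed 0 new [(none)] -> total=23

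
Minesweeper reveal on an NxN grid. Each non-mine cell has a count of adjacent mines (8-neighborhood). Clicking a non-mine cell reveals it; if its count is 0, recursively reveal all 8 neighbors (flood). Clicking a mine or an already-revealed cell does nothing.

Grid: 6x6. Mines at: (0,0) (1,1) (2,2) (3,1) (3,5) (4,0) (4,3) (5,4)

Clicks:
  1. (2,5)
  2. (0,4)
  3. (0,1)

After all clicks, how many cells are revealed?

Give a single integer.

Answer: 12

Derivation:
Click 1 (2,5) count=1: revealed 1 new [(2,5)] -> total=1
Click 2 (0,4) count=0: revealed 10 new [(0,2) (0,3) (0,4) (0,5) (1,2) (1,3) (1,4) (1,5) (2,3) (2,4)] -> total=11
Click 3 (0,1) count=2: revealed 1 new [(0,1)] -> total=12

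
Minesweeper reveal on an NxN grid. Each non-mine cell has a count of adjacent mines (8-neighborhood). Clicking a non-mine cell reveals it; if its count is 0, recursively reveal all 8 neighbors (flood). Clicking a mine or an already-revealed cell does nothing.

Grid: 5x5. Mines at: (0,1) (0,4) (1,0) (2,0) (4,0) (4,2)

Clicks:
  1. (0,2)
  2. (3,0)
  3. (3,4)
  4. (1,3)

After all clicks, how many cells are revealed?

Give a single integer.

Answer: 16

Derivation:
Click 1 (0,2) count=1: revealed 1 new [(0,2)] -> total=1
Click 2 (3,0) count=2: revealed 1 new [(3,0)] -> total=2
Click 3 (3,4) count=0: revealed 14 new [(1,1) (1,2) (1,3) (1,4) (2,1) (2,2) (2,3) (2,4) (3,1) (3,2) (3,3) (3,4) (4,3) (4,4)] -> total=16
Click 4 (1,3) count=1: revealed 0 new [(none)] -> total=16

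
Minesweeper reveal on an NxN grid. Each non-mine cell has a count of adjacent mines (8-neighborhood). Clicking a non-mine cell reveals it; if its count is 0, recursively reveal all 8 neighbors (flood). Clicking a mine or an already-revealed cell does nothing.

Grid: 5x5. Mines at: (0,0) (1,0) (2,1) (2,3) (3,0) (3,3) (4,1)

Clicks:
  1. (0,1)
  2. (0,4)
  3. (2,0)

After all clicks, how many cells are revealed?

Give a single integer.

Answer: 9

Derivation:
Click 1 (0,1) count=2: revealed 1 new [(0,1)] -> total=1
Click 2 (0,4) count=0: revealed 7 new [(0,2) (0,3) (0,4) (1,1) (1,2) (1,3) (1,4)] -> total=8
Click 3 (2,0) count=3: revealed 1 new [(2,0)] -> total=9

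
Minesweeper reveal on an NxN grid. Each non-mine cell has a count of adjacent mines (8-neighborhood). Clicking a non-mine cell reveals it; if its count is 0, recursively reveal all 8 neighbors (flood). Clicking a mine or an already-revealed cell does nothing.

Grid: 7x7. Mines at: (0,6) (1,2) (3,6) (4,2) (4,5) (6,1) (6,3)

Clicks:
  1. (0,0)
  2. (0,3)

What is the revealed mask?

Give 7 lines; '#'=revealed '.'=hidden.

Click 1 (0,0) count=0: revealed 12 new [(0,0) (0,1) (1,0) (1,1) (2,0) (2,1) (3,0) (3,1) (4,0) (4,1) (5,0) (5,1)] -> total=12
Click 2 (0,3) count=1: revealed 1 new [(0,3)] -> total=13

Answer: ##.#...
##.....
##.....
##.....
##.....
##.....
.......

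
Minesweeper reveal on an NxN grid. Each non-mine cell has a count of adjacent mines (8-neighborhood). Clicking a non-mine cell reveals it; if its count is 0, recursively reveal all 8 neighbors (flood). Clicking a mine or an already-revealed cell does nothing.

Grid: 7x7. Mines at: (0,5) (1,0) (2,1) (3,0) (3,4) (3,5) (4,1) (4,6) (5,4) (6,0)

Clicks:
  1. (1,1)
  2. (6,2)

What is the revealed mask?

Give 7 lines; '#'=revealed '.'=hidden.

Click 1 (1,1) count=2: revealed 1 new [(1,1)] -> total=1
Click 2 (6,2) count=0: revealed 6 new [(5,1) (5,2) (5,3) (6,1) (6,2) (6,3)] -> total=7

Answer: .......
.#.....
.......
.......
.......
.###...
.###...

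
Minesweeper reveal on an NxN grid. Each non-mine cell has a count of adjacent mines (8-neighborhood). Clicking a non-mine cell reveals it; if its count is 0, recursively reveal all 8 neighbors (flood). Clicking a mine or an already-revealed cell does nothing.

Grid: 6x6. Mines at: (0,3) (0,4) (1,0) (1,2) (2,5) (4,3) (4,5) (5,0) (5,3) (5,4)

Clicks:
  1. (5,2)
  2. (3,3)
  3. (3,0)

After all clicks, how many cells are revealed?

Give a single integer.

Click 1 (5,2) count=2: revealed 1 new [(5,2)] -> total=1
Click 2 (3,3) count=1: revealed 1 new [(3,3)] -> total=2
Click 3 (3,0) count=0: revealed 9 new [(2,0) (2,1) (2,2) (3,0) (3,1) (3,2) (4,0) (4,1) (4,2)] -> total=11

Answer: 11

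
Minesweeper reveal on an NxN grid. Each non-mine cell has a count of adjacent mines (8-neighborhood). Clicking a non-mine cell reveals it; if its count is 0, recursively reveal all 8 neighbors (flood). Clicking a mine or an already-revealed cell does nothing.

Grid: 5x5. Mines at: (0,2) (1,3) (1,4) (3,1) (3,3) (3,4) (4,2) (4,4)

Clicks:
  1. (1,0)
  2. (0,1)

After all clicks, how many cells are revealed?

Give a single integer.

Click 1 (1,0) count=0: revealed 6 new [(0,0) (0,1) (1,0) (1,1) (2,0) (2,1)] -> total=6
Click 2 (0,1) count=1: revealed 0 new [(none)] -> total=6

Answer: 6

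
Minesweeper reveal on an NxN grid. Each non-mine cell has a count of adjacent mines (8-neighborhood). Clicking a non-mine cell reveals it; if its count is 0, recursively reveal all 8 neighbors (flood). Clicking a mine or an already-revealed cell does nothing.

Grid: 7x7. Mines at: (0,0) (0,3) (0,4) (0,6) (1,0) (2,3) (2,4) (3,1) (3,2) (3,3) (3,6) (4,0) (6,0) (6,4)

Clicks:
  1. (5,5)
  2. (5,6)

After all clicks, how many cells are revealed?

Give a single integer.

Answer: 6

Derivation:
Click 1 (5,5) count=1: revealed 1 new [(5,5)] -> total=1
Click 2 (5,6) count=0: revealed 5 new [(4,5) (4,6) (5,6) (6,5) (6,6)] -> total=6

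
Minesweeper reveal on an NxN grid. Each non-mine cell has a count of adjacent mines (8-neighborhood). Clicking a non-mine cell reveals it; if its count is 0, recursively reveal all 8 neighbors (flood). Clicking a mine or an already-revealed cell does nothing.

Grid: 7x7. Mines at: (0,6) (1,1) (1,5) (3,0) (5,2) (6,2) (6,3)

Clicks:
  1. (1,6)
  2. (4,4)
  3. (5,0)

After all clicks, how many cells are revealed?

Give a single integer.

Click 1 (1,6) count=2: revealed 1 new [(1,6)] -> total=1
Click 2 (4,4) count=0: revealed 31 new [(0,2) (0,3) (0,4) (1,2) (1,3) (1,4) (2,1) (2,2) (2,3) (2,4) (2,5) (2,6) (3,1) (3,2) (3,3) (3,4) (3,5) (3,6) (4,1) (4,2) (4,3) (4,4) (4,5) (4,6) (5,3) (5,4) (5,5) (5,6) (6,4) (6,5) (6,6)] -> total=32
Click 3 (5,0) count=0: revealed 5 new [(4,0) (5,0) (5,1) (6,0) (6,1)] -> total=37

Answer: 37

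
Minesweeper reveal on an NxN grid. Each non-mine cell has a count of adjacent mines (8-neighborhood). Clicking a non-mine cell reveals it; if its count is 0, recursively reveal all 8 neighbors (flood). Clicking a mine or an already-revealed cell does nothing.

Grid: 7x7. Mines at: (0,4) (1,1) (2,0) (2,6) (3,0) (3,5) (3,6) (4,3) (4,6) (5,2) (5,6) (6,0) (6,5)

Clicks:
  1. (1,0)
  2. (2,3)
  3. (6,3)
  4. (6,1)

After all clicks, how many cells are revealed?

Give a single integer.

Answer: 12

Derivation:
Click 1 (1,0) count=2: revealed 1 new [(1,0)] -> total=1
Click 2 (2,3) count=0: revealed 9 new [(1,2) (1,3) (1,4) (2,2) (2,3) (2,4) (3,2) (3,3) (3,4)] -> total=10
Click 3 (6,3) count=1: revealed 1 new [(6,3)] -> total=11
Click 4 (6,1) count=2: revealed 1 new [(6,1)] -> total=12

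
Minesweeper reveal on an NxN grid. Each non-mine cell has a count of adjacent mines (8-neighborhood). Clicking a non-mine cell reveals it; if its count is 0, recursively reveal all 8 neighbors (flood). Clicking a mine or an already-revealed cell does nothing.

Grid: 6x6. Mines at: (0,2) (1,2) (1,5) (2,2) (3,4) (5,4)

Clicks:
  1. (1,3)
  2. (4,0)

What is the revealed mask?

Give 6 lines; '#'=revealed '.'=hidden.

Click 1 (1,3) count=3: revealed 1 new [(1,3)] -> total=1
Click 2 (4,0) count=0: revealed 18 new [(0,0) (0,1) (1,0) (1,1) (2,0) (2,1) (3,0) (3,1) (3,2) (3,3) (4,0) (4,1) (4,2) (4,3) (5,0) (5,1) (5,2) (5,3)] -> total=19

Answer: ##....
##.#..
##....
####..
####..
####..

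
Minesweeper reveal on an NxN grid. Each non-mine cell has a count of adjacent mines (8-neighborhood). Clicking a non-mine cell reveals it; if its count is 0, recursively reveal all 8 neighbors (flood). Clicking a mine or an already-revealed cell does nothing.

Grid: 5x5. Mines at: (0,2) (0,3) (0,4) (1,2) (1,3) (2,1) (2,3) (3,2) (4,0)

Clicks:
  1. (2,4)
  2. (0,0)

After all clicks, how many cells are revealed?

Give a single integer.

Click 1 (2,4) count=2: revealed 1 new [(2,4)] -> total=1
Click 2 (0,0) count=0: revealed 4 new [(0,0) (0,1) (1,0) (1,1)] -> total=5

Answer: 5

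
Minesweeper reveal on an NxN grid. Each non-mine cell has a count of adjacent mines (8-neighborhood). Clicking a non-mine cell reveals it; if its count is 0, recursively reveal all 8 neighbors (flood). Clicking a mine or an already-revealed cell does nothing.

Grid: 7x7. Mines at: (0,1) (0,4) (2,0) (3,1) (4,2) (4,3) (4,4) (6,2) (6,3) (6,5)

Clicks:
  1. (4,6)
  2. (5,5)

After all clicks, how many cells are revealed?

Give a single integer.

Click 1 (4,6) count=0: revealed 21 new [(0,5) (0,6) (1,2) (1,3) (1,4) (1,5) (1,6) (2,2) (2,3) (2,4) (2,5) (2,6) (3,2) (3,3) (3,4) (3,5) (3,6) (4,5) (4,6) (5,5) (5,6)] -> total=21
Click 2 (5,5) count=2: revealed 0 new [(none)] -> total=21

Answer: 21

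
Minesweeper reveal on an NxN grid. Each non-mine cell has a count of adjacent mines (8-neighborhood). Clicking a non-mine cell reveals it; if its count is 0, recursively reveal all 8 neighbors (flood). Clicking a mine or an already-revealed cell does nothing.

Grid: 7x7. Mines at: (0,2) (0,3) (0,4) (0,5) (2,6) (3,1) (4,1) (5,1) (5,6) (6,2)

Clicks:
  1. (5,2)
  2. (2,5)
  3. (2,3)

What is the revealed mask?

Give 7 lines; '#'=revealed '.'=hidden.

Answer: .......
..####.
..####.
..####.
..####.
..####.
...###.

Derivation:
Click 1 (5,2) count=3: revealed 1 new [(5,2)] -> total=1
Click 2 (2,5) count=1: revealed 1 new [(2,5)] -> total=2
Click 3 (2,3) count=0: revealed 21 new [(1,2) (1,3) (1,4) (1,5) (2,2) (2,3) (2,4) (3,2) (3,3) (3,4) (3,5) (4,2) (4,3) (4,4) (4,5) (5,3) (5,4) (5,5) (6,3) (6,4) (6,5)] -> total=23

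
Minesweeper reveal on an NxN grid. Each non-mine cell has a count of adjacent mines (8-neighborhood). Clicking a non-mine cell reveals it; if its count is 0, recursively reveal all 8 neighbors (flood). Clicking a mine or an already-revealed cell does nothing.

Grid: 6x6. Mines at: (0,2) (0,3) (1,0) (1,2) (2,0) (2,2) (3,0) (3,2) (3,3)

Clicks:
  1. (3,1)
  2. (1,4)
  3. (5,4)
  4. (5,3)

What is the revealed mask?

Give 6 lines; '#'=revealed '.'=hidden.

Click 1 (3,1) count=4: revealed 1 new [(3,1)] -> total=1
Click 2 (1,4) count=1: revealed 1 new [(1,4)] -> total=2
Click 3 (5,4) count=0: revealed 19 new [(0,4) (0,5) (1,5) (2,4) (2,5) (3,4) (3,5) (4,0) (4,1) (4,2) (4,3) (4,4) (4,5) (5,0) (5,1) (5,2) (5,3) (5,4) (5,5)] -> total=21
Click 4 (5,3) count=0: revealed 0 new [(none)] -> total=21

Answer: ....##
....##
....##
.#..##
######
######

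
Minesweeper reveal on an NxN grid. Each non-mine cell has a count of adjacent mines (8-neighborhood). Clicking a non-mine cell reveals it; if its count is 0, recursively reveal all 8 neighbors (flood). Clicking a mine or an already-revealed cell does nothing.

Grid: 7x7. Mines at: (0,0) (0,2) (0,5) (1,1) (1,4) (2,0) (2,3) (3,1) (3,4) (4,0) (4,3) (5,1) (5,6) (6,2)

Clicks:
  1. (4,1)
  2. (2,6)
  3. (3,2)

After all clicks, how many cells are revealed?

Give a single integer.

Click 1 (4,1) count=3: revealed 1 new [(4,1)] -> total=1
Click 2 (2,6) count=0: revealed 8 new [(1,5) (1,6) (2,5) (2,6) (3,5) (3,6) (4,5) (4,6)] -> total=9
Click 3 (3,2) count=3: revealed 1 new [(3,2)] -> total=10

Answer: 10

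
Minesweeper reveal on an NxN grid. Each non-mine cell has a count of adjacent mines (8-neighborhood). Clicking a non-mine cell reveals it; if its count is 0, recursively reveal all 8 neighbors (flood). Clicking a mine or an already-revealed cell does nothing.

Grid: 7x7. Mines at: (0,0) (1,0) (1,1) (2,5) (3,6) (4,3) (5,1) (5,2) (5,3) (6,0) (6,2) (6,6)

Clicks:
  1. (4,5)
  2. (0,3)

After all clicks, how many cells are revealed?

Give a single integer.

Click 1 (4,5) count=1: revealed 1 new [(4,5)] -> total=1
Click 2 (0,3) count=0: revealed 16 new [(0,2) (0,3) (0,4) (0,5) (0,6) (1,2) (1,3) (1,4) (1,5) (1,6) (2,2) (2,3) (2,4) (3,2) (3,3) (3,4)] -> total=17

Answer: 17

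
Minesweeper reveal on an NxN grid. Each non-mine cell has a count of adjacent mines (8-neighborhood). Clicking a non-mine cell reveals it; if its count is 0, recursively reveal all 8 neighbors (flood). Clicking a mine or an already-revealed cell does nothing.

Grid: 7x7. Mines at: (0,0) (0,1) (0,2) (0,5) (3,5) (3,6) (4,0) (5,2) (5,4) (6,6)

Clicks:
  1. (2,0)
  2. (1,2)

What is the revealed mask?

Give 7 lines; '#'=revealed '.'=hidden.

Click 1 (2,0) count=0: revealed 19 new [(1,0) (1,1) (1,2) (1,3) (1,4) (2,0) (2,1) (2,2) (2,3) (2,4) (3,0) (3,1) (3,2) (3,3) (3,4) (4,1) (4,2) (4,3) (4,4)] -> total=19
Click 2 (1,2) count=2: revealed 0 new [(none)] -> total=19

Answer: .......
#####..
#####..
#####..
.####..
.......
.......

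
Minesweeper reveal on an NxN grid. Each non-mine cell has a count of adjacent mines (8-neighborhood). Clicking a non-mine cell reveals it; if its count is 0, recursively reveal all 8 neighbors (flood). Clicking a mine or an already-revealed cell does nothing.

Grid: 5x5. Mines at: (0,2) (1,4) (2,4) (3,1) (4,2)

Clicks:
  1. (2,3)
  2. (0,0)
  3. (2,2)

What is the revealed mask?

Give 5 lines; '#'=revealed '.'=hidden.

Click 1 (2,3) count=2: revealed 1 new [(2,3)] -> total=1
Click 2 (0,0) count=0: revealed 6 new [(0,0) (0,1) (1,0) (1,1) (2,0) (2,1)] -> total=7
Click 3 (2,2) count=1: revealed 1 new [(2,2)] -> total=8

Answer: ##...
##...
####.
.....
.....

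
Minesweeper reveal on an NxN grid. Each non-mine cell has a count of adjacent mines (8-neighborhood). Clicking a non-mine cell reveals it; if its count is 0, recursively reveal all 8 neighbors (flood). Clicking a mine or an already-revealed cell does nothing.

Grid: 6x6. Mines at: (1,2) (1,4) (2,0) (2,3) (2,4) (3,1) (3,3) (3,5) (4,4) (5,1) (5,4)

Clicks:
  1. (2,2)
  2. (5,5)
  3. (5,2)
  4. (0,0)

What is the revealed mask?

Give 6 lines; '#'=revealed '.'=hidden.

Answer: ##....
##....
..#...
......
......
..#..#

Derivation:
Click 1 (2,2) count=4: revealed 1 new [(2,2)] -> total=1
Click 2 (5,5) count=2: revealed 1 new [(5,5)] -> total=2
Click 3 (5,2) count=1: revealed 1 new [(5,2)] -> total=3
Click 4 (0,0) count=0: revealed 4 new [(0,0) (0,1) (1,0) (1,1)] -> total=7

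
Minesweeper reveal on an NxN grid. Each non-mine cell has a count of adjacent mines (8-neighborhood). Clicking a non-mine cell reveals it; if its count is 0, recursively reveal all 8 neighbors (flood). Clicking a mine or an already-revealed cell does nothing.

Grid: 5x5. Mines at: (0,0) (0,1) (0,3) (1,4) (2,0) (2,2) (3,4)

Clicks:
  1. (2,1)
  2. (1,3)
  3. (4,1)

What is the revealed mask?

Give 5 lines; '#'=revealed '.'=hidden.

Answer: .....
...#.
.#...
####.
####.

Derivation:
Click 1 (2,1) count=2: revealed 1 new [(2,1)] -> total=1
Click 2 (1,3) count=3: revealed 1 new [(1,3)] -> total=2
Click 3 (4,1) count=0: revealed 8 new [(3,0) (3,1) (3,2) (3,3) (4,0) (4,1) (4,2) (4,3)] -> total=10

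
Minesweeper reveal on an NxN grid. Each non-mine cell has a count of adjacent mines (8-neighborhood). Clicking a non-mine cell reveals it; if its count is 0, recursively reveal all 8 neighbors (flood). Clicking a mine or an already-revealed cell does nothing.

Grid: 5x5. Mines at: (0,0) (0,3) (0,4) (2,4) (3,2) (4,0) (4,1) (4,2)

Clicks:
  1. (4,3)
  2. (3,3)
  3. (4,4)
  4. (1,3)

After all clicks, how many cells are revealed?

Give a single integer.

Answer: 5

Derivation:
Click 1 (4,3) count=2: revealed 1 new [(4,3)] -> total=1
Click 2 (3,3) count=3: revealed 1 new [(3,3)] -> total=2
Click 3 (4,4) count=0: revealed 2 new [(3,4) (4,4)] -> total=4
Click 4 (1,3) count=3: revealed 1 new [(1,3)] -> total=5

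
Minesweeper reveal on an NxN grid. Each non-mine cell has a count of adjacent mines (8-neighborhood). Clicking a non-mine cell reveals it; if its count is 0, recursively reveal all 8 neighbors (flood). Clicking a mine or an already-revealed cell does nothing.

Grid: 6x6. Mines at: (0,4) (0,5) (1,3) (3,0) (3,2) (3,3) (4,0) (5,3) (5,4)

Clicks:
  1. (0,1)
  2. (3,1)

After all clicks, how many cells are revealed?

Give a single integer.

Answer: 10

Derivation:
Click 1 (0,1) count=0: revealed 9 new [(0,0) (0,1) (0,2) (1,0) (1,1) (1,2) (2,0) (2,1) (2,2)] -> total=9
Click 2 (3,1) count=3: revealed 1 new [(3,1)] -> total=10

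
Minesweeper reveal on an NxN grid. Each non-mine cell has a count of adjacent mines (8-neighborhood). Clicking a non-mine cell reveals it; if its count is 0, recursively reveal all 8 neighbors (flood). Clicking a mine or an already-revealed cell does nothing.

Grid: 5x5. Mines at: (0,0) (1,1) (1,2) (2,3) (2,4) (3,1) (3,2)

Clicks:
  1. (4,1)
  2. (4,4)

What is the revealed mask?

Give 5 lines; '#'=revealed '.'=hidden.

Click 1 (4,1) count=2: revealed 1 new [(4,1)] -> total=1
Click 2 (4,4) count=0: revealed 4 new [(3,3) (3,4) (4,3) (4,4)] -> total=5

Answer: .....
.....
.....
...##
.#.##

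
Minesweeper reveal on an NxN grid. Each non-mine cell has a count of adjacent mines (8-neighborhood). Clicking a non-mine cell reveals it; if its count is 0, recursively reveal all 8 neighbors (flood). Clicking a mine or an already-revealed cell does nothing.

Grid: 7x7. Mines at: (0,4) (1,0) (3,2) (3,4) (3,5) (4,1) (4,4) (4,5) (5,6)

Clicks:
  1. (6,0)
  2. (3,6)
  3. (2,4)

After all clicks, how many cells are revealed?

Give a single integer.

Answer: 14

Derivation:
Click 1 (6,0) count=0: revealed 12 new [(5,0) (5,1) (5,2) (5,3) (5,4) (5,5) (6,0) (6,1) (6,2) (6,3) (6,4) (6,5)] -> total=12
Click 2 (3,6) count=2: revealed 1 new [(3,6)] -> total=13
Click 3 (2,4) count=2: revealed 1 new [(2,4)] -> total=14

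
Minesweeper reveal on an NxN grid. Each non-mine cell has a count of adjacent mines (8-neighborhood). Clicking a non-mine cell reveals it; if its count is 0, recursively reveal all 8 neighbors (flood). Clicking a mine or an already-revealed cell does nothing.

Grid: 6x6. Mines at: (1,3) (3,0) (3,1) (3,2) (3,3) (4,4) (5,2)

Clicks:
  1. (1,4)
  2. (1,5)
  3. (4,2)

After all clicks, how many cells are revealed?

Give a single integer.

Click 1 (1,4) count=1: revealed 1 new [(1,4)] -> total=1
Click 2 (1,5) count=0: revealed 7 new [(0,4) (0,5) (1,5) (2,4) (2,5) (3,4) (3,5)] -> total=8
Click 3 (4,2) count=4: revealed 1 new [(4,2)] -> total=9

Answer: 9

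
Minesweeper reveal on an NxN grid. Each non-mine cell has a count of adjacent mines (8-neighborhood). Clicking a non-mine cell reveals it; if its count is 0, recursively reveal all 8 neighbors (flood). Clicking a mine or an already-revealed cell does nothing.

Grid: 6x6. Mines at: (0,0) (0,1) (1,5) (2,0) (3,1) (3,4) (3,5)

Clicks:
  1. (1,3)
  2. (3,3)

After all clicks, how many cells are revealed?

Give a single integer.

Click 1 (1,3) count=0: revealed 9 new [(0,2) (0,3) (0,4) (1,2) (1,3) (1,4) (2,2) (2,3) (2,4)] -> total=9
Click 2 (3,3) count=1: revealed 1 new [(3,3)] -> total=10

Answer: 10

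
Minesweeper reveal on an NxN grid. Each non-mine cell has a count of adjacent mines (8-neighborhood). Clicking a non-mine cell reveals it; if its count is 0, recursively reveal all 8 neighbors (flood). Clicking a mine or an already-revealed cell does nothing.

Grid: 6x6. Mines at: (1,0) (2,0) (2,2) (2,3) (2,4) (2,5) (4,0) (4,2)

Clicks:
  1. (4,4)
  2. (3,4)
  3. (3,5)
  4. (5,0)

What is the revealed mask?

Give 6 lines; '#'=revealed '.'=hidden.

Click 1 (4,4) count=0: revealed 9 new [(3,3) (3,4) (3,5) (4,3) (4,4) (4,5) (5,3) (5,4) (5,5)] -> total=9
Click 2 (3,4) count=3: revealed 0 new [(none)] -> total=9
Click 3 (3,5) count=2: revealed 0 new [(none)] -> total=9
Click 4 (5,0) count=1: revealed 1 new [(5,0)] -> total=10

Answer: ......
......
......
...###
...###
#..###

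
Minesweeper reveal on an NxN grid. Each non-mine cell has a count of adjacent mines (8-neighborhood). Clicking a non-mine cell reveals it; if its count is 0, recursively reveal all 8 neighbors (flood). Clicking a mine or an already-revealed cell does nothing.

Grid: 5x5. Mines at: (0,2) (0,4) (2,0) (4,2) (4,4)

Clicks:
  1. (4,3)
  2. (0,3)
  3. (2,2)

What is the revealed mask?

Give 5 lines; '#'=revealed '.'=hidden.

Answer: ...#.
.####
.####
.####
...#.

Derivation:
Click 1 (4,3) count=2: revealed 1 new [(4,3)] -> total=1
Click 2 (0,3) count=2: revealed 1 new [(0,3)] -> total=2
Click 3 (2,2) count=0: revealed 12 new [(1,1) (1,2) (1,3) (1,4) (2,1) (2,2) (2,3) (2,4) (3,1) (3,2) (3,3) (3,4)] -> total=14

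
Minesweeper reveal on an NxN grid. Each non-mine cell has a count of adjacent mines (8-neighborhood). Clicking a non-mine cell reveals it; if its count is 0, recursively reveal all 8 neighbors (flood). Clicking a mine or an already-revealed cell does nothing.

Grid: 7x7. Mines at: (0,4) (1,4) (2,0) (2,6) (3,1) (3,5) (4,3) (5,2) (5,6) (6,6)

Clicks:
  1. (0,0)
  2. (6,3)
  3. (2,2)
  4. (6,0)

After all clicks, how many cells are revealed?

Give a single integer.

Click 1 (0,0) count=0: revealed 11 new [(0,0) (0,1) (0,2) (0,3) (1,0) (1,1) (1,2) (1,3) (2,1) (2,2) (2,3)] -> total=11
Click 2 (6,3) count=1: revealed 1 new [(6,3)] -> total=12
Click 3 (2,2) count=1: revealed 0 new [(none)] -> total=12
Click 4 (6,0) count=0: revealed 6 new [(4,0) (4,1) (5,0) (5,1) (6,0) (6,1)] -> total=18

Answer: 18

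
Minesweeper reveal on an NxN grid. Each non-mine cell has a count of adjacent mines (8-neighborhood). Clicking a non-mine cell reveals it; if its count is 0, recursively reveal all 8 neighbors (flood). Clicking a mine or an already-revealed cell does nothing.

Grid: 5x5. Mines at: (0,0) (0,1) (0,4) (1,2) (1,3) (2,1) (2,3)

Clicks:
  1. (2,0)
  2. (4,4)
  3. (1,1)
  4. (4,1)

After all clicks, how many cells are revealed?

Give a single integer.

Answer: 12

Derivation:
Click 1 (2,0) count=1: revealed 1 new [(2,0)] -> total=1
Click 2 (4,4) count=0: revealed 10 new [(3,0) (3,1) (3,2) (3,3) (3,4) (4,0) (4,1) (4,2) (4,3) (4,4)] -> total=11
Click 3 (1,1) count=4: revealed 1 new [(1,1)] -> total=12
Click 4 (4,1) count=0: revealed 0 new [(none)] -> total=12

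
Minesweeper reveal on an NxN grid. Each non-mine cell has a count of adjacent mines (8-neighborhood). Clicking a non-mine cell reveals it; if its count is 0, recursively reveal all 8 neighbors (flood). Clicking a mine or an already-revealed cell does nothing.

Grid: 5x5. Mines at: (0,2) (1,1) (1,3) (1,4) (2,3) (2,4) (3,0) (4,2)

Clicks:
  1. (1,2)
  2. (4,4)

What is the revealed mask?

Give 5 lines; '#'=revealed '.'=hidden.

Click 1 (1,2) count=4: revealed 1 new [(1,2)] -> total=1
Click 2 (4,4) count=0: revealed 4 new [(3,3) (3,4) (4,3) (4,4)] -> total=5

Answer: .....
..#..
.....
...##
...##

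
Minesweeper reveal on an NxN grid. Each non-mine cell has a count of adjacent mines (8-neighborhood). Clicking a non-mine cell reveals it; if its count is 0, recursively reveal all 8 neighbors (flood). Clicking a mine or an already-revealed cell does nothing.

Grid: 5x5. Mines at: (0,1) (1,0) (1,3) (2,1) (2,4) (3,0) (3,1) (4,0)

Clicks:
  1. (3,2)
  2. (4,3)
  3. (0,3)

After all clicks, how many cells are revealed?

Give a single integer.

Click 1 (3,2) count=2: revealed 1 new [(3,2)] -> total=1
Click 2 (4,3) count=0: revealed 5 new [(3,3) (3,4) (4,2) (4,3) (4,4)] -> total=6
Click 3 (0,3) count=1: revealed 1 new [(0,3)] -> total=7

Answer: 7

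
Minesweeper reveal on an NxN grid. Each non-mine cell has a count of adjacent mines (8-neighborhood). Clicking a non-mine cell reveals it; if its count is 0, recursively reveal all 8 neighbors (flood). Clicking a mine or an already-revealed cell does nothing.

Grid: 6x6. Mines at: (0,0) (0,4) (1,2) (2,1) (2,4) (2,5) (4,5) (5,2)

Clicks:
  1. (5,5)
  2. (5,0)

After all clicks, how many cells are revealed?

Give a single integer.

Answer: 7

Derivation:
Click 1 (5,5) count=1: revealed 1 new [(5,5)] -> total=1
Click 2 (5,0) count=0: revealed 6 new [(3,0) (3,1) (4,0) (4,1) (5,0) (5,1)] -> total=7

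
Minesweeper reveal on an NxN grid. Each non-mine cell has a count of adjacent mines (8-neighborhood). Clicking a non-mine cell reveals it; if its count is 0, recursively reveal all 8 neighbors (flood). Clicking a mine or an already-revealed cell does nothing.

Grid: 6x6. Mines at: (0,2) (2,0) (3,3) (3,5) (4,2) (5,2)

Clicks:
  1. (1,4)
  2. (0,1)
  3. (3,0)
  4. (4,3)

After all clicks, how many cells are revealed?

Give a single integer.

Click 1 (1,4) count=0: revealed 9 new [(0,3) (0,4) (0,5) (1,3) (1,4) (1,5) (2,3) (2,4) (2,5)] -> total=9
Click 2 (0,1) count=1: revealed 1 new [(0,1)] -> total=10
Click 3 (3,0) count=1: revealed 1 new [(3,0)] -> total=11
Click 4 (4,3) count=3: revealed 1 new [(4,3)] -> total=12

Answer: 12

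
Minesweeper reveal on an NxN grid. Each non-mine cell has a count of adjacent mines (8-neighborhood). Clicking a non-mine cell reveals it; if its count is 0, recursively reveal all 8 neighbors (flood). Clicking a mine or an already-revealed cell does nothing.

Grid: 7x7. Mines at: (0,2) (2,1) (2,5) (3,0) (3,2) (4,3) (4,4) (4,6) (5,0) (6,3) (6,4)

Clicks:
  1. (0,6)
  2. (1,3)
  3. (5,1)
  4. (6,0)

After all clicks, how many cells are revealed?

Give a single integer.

Click 1 (0,6) count=0: revealed 8 new [(0,3) (0,4) (0,5) (0,6) (1,3) (1,4) (1,5) (1,6)] -> total=8
Click 2 (1,3) count=1: revealed 0 new [(none)] -> total=8
Click 3 (5,1) count=1: revealed 1 new [(5,1)] -> total=9
Click 4 (6,0) count=1: revealed 1 new [(6,0)] -> total=10

Answer: 10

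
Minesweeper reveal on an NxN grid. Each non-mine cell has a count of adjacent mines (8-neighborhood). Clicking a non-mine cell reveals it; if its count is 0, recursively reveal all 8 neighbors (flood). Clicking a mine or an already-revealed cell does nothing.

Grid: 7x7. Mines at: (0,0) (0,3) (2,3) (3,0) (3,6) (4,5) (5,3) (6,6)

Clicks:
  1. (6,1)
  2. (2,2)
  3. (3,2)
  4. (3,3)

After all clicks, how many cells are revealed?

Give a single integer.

Answer: 12

Derivation:
Click 1 (6,1) count=0: revealed 9 new [(4,0) (4,1) (4,2) (5,0) (5,1) (5,2) (6,0) (6,1) (6,2)] -> total=9
Click 2 (2,2) count=1: revealed 1 new [(2,2)] -> total=10
Click 3 (3,2) count=1: revealed 1 new [(3,2)] -> total=11
Click 4 (3,3) count=1: revealed 1 new [(3,3)] -> total=12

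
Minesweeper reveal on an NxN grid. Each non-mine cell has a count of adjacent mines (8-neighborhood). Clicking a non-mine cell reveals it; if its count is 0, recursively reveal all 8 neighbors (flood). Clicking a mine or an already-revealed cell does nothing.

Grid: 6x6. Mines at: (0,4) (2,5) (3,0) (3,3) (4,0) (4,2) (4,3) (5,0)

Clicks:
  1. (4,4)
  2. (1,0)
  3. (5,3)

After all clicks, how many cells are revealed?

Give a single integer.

Answer: 14

Derivation:
Click 1 (4,4) count=2: revealed 1 new [(4,4)] -> total=1
Click 2 (1,0) count=0: revealed 12 new [(0,0) (0,1) (0,2) (0,3) (1,0) (1,1) (1,2) (1,3) (2,0) (2,1) (2,2) (2,3)] -> total=13
Click 3 (5,3) count=2: revealed 1 new [(5,3)] -> total=14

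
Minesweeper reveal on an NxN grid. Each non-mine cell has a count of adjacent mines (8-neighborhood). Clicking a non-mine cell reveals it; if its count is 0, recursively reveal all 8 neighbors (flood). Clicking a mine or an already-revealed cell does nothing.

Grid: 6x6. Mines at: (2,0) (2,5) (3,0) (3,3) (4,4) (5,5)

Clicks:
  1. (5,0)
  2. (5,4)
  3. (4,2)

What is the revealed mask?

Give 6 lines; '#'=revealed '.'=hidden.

Answer: ......
......
......
......
####..
#####.

Derivation:
Click 1 (5,0) count=0: revealed 8 new [(4,0) (4,1) (4,2) (4,3) (5,0) (5,1) (5,2) (5,3)] -> total=8
Click 2 (5,4) count=2: revealed 1 new [(5,4)] -> total=9
Click 3 (4,2) count=1: revealed 0 new [(none)] -> total=9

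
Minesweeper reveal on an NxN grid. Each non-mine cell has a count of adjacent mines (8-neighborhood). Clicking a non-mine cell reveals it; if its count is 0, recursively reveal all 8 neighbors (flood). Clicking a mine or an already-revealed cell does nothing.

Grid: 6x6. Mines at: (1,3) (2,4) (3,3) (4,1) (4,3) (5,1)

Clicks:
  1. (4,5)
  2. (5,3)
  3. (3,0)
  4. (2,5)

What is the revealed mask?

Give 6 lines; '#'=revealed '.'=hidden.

Answer: ......
......
.....#
#...##
....##
...###

Derivation:
Click 1 (4,5) count=0: revealed 6 new [(3,4) (3,5) (4,4) (4,5) (5,4) (5,5)] -> total=6
Click 2 (5,3) count=1: revealed 1 new [(5,3)] -> total=7
Click 3 (3,0) count=1: revealed 1 new [(3,0)] -> total=8
Click 4 (2,5) count=1: revealed 1 new [(2,5)] -> total=9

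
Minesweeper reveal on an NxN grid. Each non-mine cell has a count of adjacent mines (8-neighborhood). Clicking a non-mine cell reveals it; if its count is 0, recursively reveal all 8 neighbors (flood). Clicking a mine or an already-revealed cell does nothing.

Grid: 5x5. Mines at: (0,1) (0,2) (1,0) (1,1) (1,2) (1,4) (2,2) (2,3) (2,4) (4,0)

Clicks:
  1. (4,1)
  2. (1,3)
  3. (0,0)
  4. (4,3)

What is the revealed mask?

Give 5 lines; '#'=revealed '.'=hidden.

Click 1 (4,1) count=1: revealed 1 new [(4,1)] -> total=1
Click 2 (1,3) count=6: revealed 1 new [(1,3)] -> total=2
Click 3 (0,0) count=3: revealed 1 new [(0,0)] -> total=3
Click 4 (4,3) count=0: revealed 7 new [(3,1) (3,2) (3,3) (3,4) (4,2) (4,3) (4,4)] -> total=10

Answer: #....
...#.
.....
.####
.####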